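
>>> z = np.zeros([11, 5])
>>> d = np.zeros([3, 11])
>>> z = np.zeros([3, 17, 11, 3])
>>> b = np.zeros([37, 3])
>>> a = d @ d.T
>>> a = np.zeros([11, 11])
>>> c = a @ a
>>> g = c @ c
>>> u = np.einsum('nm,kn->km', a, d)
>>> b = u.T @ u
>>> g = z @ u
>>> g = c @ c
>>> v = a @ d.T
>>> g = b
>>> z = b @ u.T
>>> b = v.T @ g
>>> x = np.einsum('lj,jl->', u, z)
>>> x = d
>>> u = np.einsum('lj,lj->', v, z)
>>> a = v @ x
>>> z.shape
(11, 3)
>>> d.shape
(3, 11)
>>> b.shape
(3, 11)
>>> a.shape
(11, 11)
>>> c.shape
(11, 11)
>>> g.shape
(11, 11)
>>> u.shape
()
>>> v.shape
(11, 3)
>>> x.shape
(3, 11)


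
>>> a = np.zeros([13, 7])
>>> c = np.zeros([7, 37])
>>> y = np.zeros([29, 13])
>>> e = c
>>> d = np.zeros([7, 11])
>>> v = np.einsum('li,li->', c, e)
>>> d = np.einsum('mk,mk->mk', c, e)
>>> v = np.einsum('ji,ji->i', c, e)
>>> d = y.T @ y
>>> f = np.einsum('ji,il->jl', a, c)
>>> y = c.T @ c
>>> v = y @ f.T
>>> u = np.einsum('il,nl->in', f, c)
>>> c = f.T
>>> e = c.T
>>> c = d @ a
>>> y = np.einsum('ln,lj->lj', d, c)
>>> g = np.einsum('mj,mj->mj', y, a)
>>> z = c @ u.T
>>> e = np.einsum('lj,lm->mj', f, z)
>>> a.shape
(13, 7)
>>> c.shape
(13, 7)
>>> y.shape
(13, 7)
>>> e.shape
(13, 37)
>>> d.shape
(13, 13)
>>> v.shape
(37, 13)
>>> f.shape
(13, 37)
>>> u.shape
(13, 7)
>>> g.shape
(13, 7)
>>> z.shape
(13, 13)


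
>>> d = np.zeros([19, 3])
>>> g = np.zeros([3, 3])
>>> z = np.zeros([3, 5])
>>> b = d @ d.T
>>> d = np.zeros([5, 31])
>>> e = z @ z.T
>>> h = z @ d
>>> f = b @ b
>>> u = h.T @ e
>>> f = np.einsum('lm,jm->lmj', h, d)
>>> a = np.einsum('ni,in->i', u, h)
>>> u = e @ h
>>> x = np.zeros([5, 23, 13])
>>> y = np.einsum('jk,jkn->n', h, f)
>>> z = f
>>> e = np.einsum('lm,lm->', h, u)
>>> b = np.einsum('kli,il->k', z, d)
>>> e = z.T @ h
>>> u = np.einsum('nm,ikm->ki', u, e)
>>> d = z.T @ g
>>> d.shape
(5, 31, 3)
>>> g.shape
(3, 3)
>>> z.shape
(3, 31, 5)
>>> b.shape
(3,)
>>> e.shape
(5, 31, 31)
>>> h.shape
(3, 31)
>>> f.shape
(3, 31, 5)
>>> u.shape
(31, 5)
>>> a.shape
(3,)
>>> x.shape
(5, 23, 13)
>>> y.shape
(5,)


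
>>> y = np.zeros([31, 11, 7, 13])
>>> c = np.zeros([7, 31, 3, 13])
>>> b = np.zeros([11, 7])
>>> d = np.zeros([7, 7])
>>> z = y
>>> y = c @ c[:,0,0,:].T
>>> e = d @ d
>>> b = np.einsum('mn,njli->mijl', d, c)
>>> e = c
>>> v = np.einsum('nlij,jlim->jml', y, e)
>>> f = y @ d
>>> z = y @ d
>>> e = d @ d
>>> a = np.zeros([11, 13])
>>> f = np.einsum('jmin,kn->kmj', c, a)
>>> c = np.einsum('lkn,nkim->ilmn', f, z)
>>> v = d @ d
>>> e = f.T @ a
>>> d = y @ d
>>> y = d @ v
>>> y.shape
(7, 31, 3, 7)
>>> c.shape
(3, 11, 7, 7)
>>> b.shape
(7, 13, 31, 3)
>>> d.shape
(7, 31, 3, 7)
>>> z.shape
(7, 31, 3, 7)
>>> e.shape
(7, 31, 13)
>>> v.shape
(7, 7)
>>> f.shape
(11, 31, 7)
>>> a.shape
(11, 13)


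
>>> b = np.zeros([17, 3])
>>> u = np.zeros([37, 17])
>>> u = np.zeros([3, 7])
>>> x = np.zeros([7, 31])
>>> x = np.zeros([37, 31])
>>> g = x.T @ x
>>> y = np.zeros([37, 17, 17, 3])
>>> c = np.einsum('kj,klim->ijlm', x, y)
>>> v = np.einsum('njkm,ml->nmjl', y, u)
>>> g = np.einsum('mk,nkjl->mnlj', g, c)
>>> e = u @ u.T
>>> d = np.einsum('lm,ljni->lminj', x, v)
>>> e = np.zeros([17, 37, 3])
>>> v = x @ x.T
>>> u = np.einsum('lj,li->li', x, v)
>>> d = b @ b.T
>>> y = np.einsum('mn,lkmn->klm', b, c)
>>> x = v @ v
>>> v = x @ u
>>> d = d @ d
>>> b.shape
(17, 3)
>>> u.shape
(37, 37)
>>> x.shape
(37, 37)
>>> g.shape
(31, 17, 3, 17)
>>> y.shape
(31, 17, 17)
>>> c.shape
(17, 31, 17, 3)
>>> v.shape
(37, 37)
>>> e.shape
(17, 37, 3)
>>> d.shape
(17, 17)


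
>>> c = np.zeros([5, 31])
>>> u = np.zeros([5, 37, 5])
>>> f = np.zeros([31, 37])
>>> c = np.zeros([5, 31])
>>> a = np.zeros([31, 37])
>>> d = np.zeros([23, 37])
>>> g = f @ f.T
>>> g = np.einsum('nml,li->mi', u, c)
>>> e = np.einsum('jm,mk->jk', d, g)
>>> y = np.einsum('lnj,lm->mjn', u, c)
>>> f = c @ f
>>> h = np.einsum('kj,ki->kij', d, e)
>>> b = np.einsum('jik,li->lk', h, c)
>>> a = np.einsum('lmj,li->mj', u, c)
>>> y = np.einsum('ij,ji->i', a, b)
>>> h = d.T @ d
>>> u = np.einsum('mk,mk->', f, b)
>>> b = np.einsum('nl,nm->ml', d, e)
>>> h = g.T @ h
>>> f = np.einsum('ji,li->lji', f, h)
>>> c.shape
(5, 31)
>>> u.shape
()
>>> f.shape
(31, 5, 37)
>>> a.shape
(37, 5)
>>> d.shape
(23, 37)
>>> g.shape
(37, 31)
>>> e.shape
(23, 31)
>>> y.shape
(37,)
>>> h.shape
(31, 37)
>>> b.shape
(31, 37)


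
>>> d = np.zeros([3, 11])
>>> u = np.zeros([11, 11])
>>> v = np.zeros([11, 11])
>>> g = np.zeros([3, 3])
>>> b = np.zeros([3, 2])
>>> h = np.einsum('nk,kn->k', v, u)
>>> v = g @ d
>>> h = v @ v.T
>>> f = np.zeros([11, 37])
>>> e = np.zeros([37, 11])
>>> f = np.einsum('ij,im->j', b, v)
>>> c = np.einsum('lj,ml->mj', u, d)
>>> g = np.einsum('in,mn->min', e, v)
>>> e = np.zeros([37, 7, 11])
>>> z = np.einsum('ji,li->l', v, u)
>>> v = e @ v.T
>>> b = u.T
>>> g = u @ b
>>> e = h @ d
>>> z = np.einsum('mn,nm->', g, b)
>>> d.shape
(3, 11)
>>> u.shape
(11, 11)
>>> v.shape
(37, 7, 3)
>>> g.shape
(11, 11)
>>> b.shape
(11, 11)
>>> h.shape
(3, 3)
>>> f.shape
(2,)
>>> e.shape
(3, 11)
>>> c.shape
(3, 11)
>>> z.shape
()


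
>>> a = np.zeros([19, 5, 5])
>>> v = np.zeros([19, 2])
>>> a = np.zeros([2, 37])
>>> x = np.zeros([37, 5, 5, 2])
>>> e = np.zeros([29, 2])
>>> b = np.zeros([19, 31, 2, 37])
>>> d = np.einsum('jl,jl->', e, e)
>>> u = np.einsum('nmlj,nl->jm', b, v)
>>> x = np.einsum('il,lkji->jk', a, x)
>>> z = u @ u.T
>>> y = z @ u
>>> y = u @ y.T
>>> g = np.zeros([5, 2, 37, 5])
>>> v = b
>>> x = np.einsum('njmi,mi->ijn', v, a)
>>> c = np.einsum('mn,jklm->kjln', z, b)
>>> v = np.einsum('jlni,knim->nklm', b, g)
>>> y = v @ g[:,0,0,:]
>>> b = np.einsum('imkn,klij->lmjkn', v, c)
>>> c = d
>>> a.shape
(2, 37)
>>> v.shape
(2, 5, 31, 5)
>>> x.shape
(37, 31, 19)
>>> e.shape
(29, 2)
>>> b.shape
(19, 5, 37, 31, 5)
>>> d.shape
()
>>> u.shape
(37, 31)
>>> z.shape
(37, 37)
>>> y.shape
(2, 5, 31, 5)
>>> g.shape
(5, 2, 37, 5)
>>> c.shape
()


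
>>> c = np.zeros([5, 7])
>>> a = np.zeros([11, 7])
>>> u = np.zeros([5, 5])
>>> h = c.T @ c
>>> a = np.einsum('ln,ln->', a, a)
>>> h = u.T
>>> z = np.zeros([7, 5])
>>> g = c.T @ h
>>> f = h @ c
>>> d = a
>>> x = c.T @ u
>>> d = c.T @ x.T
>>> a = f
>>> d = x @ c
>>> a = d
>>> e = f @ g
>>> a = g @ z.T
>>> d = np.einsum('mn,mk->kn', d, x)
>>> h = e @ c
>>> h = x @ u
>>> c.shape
(5, 7)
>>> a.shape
(7, 7)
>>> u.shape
(5, 5)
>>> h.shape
(7, 5)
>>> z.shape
(7, 5)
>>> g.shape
(7, 5)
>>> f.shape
(5, 7)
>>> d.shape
(5, 7)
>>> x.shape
(7, 5)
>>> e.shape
(5, 5)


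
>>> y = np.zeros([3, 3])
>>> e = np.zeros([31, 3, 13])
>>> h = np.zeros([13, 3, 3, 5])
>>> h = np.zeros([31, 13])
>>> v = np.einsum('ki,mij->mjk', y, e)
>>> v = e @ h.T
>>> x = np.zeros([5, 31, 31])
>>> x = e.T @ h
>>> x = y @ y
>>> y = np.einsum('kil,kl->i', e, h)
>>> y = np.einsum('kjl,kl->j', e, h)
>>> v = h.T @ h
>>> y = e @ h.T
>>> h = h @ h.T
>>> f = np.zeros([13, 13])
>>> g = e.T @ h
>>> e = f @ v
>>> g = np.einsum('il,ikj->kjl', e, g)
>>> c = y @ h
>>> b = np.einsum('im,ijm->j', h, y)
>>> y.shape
(31, 3, 31)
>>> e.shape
(13, 13)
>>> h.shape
(31, 31)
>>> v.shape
(13, 13)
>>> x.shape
(3, 3)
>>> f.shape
(13, 13)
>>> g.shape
(3, 31, 13)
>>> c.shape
(31, 3, 31)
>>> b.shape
(3,)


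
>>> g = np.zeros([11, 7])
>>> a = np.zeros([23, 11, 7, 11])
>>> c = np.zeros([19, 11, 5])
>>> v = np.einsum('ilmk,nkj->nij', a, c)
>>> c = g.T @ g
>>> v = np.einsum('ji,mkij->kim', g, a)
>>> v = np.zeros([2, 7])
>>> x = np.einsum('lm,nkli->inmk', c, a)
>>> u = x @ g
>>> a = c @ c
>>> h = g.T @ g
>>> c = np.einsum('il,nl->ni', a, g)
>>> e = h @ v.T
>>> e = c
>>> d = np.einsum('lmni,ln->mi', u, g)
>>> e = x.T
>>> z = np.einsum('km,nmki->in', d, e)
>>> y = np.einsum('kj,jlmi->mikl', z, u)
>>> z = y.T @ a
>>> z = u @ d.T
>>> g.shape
(11, 7)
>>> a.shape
(7, 7)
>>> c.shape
(11, 7)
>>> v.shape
(2, 7)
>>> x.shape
(11, 23, 7, 11)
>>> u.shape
(11, 23, 7, 7)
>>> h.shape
(7, 7)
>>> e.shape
(11, 7, 23, 11)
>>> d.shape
(23, 7)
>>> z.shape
(11, 23, 7, 23)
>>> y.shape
(7, 7, 11, 23)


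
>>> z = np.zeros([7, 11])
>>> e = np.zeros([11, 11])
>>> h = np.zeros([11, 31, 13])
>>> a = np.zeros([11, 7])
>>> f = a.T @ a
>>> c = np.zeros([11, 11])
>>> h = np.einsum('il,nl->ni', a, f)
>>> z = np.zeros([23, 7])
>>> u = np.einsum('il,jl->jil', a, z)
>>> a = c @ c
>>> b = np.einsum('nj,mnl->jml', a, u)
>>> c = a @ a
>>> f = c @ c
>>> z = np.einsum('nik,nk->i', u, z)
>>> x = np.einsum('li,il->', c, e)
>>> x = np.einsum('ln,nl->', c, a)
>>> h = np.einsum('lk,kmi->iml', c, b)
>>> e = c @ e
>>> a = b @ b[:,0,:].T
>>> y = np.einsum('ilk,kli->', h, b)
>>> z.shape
(11,)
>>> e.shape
(11, 11)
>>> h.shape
(7, 23, 11)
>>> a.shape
(11, 23, 11)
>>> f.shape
(11, 11)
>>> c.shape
(11, 11)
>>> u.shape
(23, 11, 7)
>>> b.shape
(11, 23, 7)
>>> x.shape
()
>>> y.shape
()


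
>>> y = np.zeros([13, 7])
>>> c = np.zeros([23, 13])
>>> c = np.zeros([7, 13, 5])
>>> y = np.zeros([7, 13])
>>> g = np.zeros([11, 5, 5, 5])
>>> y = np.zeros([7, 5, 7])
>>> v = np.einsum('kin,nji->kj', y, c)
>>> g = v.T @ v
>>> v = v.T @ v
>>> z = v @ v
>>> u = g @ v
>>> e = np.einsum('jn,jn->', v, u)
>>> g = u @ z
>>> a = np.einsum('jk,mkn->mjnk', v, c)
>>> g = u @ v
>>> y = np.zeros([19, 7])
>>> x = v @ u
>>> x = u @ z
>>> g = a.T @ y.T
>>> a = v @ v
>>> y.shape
(19, 7)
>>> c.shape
(7, 13, 5)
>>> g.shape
(13, 5, 13, 19)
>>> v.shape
(13, 13)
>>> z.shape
(13, 13)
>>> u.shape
(13, 13)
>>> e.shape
()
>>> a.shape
(13, 13)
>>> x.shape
(13, 13)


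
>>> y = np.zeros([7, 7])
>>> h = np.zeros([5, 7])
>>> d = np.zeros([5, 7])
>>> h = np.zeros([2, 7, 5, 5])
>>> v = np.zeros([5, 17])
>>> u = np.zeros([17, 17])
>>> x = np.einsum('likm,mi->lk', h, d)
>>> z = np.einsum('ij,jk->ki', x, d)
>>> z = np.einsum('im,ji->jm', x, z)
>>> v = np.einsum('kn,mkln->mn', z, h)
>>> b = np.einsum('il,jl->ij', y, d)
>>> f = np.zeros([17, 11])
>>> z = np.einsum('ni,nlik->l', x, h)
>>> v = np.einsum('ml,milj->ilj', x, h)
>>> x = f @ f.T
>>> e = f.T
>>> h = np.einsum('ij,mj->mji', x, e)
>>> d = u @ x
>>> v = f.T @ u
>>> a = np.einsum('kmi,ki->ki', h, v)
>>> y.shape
(7, 7)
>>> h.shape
(11, 17, 17)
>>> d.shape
(17, 17)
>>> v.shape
(11, 17)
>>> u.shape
(17, 17)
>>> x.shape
(17, 17)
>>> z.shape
(7,)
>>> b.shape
(7, 5)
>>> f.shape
(17, 11)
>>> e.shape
(11, 17)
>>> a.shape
(11, 17)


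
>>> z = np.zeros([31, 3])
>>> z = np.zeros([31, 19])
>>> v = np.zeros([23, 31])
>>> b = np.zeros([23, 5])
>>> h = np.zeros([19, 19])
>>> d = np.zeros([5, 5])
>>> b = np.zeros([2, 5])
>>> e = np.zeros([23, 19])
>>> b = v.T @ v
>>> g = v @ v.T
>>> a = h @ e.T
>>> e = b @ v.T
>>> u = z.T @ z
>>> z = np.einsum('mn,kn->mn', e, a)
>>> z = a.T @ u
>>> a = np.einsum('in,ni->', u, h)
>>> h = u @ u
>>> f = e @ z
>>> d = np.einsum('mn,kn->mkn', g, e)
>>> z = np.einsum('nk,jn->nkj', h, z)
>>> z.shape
(19, 19, 23)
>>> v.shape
(23, 31)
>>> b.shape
(31, 31)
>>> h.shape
(19, 19)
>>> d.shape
(23, 31, 23)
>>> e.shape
(31, 23)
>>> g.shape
(23, 23)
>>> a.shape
()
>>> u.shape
(19, 19)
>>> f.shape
(31, 19)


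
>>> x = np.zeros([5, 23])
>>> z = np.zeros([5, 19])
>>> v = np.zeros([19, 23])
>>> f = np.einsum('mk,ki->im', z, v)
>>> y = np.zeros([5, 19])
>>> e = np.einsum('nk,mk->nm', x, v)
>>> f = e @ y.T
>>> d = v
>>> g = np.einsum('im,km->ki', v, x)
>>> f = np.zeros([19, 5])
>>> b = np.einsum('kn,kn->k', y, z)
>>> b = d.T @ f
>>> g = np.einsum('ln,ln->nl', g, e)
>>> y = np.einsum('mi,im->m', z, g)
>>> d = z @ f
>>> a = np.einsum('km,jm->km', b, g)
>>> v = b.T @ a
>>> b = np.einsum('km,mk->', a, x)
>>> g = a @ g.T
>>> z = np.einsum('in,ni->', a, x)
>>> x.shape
(5, 23)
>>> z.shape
()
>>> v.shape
(5, 5)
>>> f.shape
(19, 5)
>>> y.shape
(5,)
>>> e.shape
(5, 19)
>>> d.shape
(5, 5)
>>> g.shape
(23, 19)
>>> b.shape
()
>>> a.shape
(23, 5)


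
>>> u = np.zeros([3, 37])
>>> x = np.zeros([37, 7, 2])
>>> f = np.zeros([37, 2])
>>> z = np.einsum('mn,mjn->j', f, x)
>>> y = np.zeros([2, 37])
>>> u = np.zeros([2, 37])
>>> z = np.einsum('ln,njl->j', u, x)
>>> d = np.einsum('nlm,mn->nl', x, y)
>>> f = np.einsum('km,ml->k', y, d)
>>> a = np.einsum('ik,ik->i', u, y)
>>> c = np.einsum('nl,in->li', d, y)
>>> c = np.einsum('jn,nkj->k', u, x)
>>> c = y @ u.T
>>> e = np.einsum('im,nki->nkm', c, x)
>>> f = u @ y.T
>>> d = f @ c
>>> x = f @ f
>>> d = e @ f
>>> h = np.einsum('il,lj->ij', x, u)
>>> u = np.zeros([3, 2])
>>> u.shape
(3, 2)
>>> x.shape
(2, 2)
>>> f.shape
(2, 2)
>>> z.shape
(7,)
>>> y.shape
(2, 37)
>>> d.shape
(37, 7, 2)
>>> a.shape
(2,)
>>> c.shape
(2, 2)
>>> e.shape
(37, 7, 2)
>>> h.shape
(2, 37)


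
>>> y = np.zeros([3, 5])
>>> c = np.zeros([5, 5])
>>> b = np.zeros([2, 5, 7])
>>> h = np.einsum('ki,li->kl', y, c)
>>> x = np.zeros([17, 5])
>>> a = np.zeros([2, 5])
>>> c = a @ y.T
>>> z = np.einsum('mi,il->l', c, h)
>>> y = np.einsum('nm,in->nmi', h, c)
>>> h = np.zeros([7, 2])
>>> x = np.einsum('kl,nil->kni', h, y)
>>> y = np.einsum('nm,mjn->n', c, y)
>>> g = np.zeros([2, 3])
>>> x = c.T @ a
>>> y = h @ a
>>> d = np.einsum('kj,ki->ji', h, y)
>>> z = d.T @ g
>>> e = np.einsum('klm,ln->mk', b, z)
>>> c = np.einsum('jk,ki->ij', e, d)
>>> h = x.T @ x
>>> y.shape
(7, 5)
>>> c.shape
(5, 7)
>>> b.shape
(2, 5, 7)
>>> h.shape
(5, 5)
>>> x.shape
(3, 5)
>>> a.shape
(2, 5)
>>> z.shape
(5, 3)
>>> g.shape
(2, 3)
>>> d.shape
(2, 5)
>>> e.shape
(7, 2)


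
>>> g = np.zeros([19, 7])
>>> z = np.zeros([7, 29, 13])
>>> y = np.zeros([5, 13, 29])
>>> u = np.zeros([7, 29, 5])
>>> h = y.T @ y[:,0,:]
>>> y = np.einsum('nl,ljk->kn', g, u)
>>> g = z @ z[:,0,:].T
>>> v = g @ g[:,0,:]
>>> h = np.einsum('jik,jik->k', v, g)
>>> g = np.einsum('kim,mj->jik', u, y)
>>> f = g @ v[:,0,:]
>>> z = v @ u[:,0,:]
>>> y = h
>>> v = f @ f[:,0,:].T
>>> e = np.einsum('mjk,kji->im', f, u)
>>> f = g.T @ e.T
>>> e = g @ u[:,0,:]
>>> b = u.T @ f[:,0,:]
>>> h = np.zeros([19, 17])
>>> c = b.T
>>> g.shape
(19, 29, 7)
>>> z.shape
(7, 29, 5)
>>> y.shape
(7,)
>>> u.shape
(7, 29, 5)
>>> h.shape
(19, 17)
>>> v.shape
(19, 29, 19)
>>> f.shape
(7, 29, 5)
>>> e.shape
(19, 29, 5)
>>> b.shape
(5, 29, 5)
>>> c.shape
(5, 29, 5)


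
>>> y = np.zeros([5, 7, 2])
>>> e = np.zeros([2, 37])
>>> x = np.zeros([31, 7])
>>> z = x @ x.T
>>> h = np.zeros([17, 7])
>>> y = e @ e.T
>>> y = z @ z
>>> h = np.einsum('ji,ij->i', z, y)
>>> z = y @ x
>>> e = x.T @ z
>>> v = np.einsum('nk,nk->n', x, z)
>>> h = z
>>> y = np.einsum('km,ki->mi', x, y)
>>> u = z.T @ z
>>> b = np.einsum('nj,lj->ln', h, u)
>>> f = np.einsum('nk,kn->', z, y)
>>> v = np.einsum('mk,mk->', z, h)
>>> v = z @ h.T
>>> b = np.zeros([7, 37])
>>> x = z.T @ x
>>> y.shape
(7, 31)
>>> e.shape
(7, 7)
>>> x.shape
(7, 7)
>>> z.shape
(31, 7)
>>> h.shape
(31, 7)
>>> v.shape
(31, 31)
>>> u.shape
(7, 7)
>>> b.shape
(7, 37)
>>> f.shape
()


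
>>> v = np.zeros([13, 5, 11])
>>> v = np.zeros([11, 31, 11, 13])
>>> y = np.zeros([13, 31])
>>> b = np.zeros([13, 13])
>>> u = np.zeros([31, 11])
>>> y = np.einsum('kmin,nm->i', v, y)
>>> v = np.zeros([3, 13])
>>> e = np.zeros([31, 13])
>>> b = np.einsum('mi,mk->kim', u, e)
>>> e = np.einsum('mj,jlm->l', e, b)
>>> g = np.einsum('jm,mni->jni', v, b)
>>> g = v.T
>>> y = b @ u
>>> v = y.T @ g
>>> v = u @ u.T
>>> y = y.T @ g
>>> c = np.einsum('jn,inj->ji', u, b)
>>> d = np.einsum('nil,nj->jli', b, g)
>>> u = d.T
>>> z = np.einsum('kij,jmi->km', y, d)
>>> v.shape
(31, 31)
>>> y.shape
(11, 11, 3)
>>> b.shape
(13, 11, 31)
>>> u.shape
(11, 31, 3)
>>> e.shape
(11,)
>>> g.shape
(13, 3)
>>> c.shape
(31, 13)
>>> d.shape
(3, 31, 11)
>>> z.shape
(11, 31)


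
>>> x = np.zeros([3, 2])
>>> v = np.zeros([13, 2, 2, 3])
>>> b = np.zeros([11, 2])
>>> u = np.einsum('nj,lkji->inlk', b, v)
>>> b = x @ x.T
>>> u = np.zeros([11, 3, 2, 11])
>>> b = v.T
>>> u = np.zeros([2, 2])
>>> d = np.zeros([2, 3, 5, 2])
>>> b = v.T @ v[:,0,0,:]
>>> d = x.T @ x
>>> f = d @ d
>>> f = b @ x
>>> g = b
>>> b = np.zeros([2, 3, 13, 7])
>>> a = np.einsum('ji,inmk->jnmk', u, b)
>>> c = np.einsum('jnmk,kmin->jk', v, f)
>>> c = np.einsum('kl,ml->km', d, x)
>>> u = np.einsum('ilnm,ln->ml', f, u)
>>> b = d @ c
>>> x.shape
(3, 2)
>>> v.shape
(13, 2, 2, 3)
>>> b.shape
(2, 3)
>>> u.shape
(2, 2)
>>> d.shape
(2, 2)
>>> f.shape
(3, 2, 2, 2)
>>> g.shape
(3, 2, 2, 3)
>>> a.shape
(2, 3, 13, 7)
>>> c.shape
(2, 3)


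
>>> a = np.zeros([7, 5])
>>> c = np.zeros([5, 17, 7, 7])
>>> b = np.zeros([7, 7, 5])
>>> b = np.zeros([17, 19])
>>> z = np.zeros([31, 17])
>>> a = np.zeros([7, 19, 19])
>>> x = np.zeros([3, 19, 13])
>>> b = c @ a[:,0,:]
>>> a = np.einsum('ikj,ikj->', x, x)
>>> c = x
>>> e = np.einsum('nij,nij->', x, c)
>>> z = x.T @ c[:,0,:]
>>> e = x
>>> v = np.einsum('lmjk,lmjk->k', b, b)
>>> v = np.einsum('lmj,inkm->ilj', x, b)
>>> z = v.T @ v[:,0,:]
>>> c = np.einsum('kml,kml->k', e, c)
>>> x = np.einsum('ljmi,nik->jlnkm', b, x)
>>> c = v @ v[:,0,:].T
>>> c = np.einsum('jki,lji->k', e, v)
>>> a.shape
()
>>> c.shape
(19,)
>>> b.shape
(5, 17, 7, 19)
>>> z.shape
(13, 3, 13)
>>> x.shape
(17, 5, 3, 13, 7)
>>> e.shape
(3, 19, 13)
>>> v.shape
(5, 3, 13)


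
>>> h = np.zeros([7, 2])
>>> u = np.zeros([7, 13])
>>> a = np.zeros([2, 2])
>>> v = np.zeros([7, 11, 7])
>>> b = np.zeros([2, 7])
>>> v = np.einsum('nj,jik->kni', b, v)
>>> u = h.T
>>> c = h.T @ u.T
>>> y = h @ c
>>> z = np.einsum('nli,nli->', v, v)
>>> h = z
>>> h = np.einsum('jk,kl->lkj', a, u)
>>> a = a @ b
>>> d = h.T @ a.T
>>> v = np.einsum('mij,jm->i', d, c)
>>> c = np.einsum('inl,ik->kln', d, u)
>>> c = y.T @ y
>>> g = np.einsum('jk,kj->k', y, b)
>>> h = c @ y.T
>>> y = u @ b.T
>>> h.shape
(2, 7)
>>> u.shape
(2, 7)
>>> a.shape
(2, 7)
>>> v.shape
(2,)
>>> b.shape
(2, 7)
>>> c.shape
(2, 2)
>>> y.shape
(2, 2)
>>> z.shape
()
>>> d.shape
(2, 2, 2)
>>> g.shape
(2,)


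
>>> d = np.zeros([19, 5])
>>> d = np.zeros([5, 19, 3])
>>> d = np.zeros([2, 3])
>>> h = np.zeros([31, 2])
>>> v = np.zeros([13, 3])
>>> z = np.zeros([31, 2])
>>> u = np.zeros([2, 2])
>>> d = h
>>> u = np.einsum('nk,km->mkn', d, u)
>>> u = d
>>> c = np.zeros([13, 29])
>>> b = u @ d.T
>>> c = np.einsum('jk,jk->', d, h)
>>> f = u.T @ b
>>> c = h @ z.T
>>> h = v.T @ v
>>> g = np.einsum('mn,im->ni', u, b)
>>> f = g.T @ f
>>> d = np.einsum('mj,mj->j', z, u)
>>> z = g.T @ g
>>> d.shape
(2,)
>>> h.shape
(3, 3)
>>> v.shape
(13, 3)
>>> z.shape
(31, 31)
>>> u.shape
(31, 2)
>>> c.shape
(31, 31)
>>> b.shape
(31, 31)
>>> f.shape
(31, 31)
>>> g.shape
(2, 31)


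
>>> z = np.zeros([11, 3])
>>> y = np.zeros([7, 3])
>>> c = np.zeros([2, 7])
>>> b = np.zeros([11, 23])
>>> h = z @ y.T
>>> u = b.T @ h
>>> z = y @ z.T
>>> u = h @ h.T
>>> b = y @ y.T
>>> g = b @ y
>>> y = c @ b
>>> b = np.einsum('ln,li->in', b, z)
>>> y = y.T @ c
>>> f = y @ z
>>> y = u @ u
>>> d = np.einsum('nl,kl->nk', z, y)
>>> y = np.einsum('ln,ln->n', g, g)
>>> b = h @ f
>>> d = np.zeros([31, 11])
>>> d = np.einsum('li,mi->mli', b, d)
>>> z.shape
(7, 11)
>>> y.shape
(3,)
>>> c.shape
(2, 7)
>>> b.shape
(11, 11)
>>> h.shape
(11, 7)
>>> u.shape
(11, 11)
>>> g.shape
(7, 3)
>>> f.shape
(7, 11)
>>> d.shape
(31, 11, 11)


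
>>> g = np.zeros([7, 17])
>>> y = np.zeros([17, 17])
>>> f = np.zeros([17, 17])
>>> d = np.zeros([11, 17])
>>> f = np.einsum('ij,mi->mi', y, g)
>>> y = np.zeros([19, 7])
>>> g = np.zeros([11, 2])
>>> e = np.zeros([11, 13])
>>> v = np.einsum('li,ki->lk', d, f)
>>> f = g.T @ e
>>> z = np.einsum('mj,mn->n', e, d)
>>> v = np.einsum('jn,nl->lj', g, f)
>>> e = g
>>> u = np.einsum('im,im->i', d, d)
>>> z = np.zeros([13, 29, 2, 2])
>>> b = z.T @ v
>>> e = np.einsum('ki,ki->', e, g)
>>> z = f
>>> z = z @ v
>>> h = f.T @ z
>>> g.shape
(11, 2)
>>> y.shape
(19, 7)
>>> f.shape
(2, 13)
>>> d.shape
(11, 17)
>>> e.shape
()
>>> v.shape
(13, 11)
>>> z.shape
(2, 11)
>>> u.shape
(11,)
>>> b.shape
(2, 2, 29, 11)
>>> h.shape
(13, 11)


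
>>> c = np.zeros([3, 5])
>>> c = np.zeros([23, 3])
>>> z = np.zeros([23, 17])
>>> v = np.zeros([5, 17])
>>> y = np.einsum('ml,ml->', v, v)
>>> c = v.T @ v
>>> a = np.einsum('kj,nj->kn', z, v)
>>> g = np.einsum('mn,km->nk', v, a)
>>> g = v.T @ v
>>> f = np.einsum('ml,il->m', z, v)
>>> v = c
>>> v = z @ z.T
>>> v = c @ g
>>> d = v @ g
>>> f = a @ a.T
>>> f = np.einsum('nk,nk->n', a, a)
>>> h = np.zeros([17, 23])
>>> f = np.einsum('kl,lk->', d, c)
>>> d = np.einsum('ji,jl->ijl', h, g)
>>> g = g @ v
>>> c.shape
(17, 17)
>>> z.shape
(23, 17)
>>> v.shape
(17, 17)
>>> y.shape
()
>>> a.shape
(23, 5)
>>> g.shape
(17, 17)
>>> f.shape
()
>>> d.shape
(23, 17, 17)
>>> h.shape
(17, 23)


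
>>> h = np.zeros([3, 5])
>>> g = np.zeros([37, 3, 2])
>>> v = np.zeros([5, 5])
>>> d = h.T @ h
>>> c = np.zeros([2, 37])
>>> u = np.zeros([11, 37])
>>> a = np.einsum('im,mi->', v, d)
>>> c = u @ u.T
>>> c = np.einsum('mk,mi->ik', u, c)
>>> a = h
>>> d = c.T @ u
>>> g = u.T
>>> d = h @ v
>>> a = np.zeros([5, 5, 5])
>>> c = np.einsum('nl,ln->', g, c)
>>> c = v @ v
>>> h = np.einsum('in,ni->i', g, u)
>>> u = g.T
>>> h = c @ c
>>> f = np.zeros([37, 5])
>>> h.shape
(5, 5)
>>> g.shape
(37, 11)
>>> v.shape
(5, 5)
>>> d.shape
(3, 5)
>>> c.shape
(5, 5)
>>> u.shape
(11, 37)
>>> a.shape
(5, 5, 5)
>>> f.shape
(37, 5)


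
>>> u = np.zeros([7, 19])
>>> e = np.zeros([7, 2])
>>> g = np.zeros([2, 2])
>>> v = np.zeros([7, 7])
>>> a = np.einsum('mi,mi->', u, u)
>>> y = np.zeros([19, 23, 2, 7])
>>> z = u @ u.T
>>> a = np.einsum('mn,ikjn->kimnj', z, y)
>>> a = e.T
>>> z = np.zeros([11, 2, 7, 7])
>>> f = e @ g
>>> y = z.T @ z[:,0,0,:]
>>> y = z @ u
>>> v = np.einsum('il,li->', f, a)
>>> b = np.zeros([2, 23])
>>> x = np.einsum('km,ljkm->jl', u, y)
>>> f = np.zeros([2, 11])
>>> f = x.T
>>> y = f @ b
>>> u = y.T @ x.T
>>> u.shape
(23, 2)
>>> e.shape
(7, 2)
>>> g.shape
(2, 2)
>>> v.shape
()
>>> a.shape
(2, 7)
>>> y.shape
(11, 23)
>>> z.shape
(11, 2, 7, 7)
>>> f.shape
(11, 2)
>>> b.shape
(2, 23)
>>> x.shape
(2, 11)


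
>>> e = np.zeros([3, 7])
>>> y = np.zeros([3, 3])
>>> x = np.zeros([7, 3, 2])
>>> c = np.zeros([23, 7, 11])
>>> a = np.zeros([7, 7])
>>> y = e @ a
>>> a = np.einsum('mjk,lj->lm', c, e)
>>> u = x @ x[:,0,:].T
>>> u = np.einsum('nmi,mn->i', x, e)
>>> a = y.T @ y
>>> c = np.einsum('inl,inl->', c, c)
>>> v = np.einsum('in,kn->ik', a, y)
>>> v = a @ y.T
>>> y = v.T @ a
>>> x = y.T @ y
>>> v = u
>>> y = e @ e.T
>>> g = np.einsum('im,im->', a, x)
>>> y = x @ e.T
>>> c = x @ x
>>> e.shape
(3, 7)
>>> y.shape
(7, 3)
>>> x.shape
(7, 7)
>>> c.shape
(7, 7)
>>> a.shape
(7, 7)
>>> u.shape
(2,)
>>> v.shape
(2,)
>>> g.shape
()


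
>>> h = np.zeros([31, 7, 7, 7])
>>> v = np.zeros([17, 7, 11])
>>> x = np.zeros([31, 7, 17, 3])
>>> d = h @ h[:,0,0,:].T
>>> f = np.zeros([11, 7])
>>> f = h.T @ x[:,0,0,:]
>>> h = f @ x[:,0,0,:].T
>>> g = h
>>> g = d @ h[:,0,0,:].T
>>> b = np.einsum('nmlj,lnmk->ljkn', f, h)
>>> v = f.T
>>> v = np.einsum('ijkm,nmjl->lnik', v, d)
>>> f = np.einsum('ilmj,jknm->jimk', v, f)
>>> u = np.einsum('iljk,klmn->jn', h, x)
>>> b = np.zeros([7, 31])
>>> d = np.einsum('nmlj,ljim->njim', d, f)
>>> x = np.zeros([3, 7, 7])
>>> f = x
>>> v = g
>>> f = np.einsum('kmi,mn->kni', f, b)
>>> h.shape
(7, 7, 7, 31)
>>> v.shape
(31, 7, 7, 7)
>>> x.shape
(3, 7, 7)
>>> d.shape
(31, 31, 3, 7)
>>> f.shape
(3, 31, 7)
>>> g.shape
(31, 7, 7, 7)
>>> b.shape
(7, 31)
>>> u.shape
(7, 3)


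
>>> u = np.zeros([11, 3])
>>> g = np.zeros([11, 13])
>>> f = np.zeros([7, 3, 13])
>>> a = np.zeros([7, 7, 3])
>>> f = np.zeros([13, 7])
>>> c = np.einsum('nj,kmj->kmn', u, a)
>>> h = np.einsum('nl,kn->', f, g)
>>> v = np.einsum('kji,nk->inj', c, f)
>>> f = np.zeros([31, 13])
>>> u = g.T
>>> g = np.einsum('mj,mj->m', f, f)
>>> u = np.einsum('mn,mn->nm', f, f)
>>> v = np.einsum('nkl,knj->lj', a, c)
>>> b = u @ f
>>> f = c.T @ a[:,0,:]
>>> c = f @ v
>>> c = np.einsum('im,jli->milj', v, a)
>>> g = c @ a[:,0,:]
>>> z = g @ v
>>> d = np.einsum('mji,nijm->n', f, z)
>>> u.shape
(13, 31)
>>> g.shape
(11, 3, 7, 3)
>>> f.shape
(11, 7, 3)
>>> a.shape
(7, 7, 3)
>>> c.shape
(11, 3, 7, 7)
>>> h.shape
()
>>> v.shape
(3, 11)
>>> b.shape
(13, 13)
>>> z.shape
(11, 3, 7, 11)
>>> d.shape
(11,)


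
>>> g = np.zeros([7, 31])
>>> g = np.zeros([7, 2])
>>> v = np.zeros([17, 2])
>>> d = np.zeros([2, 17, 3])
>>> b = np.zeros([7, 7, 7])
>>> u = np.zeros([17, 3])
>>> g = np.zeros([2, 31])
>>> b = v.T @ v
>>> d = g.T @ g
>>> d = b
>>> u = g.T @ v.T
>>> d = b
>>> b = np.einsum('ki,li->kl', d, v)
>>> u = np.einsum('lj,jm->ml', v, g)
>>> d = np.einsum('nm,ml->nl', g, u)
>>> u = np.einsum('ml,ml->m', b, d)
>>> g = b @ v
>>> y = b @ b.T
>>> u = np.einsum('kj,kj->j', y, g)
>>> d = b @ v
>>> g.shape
(2, 2)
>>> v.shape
(17, 2)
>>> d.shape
(2, 2)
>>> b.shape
(2, 17)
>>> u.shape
(2,)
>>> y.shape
(2, 2)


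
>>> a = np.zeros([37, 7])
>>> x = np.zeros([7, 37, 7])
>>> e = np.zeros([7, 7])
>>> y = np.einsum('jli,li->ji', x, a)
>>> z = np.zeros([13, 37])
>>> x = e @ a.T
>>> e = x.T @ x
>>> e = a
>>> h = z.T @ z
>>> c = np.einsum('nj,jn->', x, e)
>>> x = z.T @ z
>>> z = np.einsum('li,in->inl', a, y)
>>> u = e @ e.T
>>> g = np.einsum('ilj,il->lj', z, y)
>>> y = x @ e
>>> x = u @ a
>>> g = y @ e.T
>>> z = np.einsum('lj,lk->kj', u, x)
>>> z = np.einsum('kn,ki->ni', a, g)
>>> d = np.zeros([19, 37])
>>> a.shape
(37, 7)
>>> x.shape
(37, 7)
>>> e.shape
(37, 7)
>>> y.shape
(37, 7)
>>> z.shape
(7, 37)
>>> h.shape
(37, 37)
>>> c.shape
()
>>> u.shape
(37, 37)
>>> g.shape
(37, 37)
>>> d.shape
(19, 37)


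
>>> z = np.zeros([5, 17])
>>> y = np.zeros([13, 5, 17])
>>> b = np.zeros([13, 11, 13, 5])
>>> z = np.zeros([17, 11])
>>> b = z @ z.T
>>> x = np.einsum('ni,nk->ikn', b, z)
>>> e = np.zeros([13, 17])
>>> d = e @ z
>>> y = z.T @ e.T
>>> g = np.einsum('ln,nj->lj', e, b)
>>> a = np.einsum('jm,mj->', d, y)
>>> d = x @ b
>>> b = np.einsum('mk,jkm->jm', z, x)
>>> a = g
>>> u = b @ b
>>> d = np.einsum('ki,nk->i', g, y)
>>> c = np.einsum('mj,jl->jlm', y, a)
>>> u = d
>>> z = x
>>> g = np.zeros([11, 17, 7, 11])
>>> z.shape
(17, 11, 17)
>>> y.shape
(11, 13)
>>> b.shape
(17, 17)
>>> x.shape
(17, 11, 17)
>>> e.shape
(13, 17)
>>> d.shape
(17,)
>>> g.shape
(11, 17, 7, 11)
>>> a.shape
(13, 17)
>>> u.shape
(17,)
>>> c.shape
(13, 17, 11)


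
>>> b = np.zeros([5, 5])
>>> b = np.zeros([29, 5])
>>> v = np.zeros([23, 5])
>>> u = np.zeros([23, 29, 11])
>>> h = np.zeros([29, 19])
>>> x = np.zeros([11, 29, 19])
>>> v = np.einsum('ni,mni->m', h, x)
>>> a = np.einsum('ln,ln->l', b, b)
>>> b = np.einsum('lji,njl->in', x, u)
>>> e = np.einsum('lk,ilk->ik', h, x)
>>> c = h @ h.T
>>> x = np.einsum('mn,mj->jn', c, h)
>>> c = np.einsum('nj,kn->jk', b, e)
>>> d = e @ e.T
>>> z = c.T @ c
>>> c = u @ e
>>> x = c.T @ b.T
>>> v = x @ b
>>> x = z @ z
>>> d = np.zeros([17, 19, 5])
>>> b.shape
(19, 23)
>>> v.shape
(19, 29, 23)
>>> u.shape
(23, 29, 11)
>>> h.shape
(29, 19)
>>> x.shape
(11, 11)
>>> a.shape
(29,)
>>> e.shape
(11, 19)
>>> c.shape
(23, 29, 19)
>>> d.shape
(17, 19, 5)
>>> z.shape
(11, 11)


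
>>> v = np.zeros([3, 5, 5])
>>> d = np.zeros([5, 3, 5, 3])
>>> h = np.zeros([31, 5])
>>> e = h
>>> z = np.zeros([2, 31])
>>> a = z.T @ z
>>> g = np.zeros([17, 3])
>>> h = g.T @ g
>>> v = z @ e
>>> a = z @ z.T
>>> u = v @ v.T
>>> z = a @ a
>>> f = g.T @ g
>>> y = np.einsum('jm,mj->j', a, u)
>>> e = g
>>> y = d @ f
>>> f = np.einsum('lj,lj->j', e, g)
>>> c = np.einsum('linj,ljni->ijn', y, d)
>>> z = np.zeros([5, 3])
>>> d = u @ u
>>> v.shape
(2, 5)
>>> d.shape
(2, 2)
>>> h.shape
(3, 3)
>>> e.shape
(17, 3)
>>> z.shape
(5, 3)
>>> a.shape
(2, 2)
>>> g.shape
(17, 3)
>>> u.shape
(2, 2)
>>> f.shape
(3,)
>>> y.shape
(5, 3, 5, 3)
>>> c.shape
(3, 3, 5)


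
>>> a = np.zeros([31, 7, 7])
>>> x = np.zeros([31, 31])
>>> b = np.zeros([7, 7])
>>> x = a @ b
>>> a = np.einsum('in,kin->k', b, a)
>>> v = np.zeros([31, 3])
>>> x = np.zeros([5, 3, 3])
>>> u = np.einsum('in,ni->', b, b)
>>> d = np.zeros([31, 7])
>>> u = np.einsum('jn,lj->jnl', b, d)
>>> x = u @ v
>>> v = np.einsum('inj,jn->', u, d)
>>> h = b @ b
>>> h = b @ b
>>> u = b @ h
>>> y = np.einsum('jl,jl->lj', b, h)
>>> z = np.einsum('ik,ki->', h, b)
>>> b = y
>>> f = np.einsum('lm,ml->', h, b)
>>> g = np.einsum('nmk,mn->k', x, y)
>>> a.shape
(31,)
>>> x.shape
(7, 7, 3)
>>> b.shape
(7, 7)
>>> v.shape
()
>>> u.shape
(7, 7)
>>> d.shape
(31, 7)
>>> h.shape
(7, 7)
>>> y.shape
(7, 7)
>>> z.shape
()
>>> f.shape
()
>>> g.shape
(3,)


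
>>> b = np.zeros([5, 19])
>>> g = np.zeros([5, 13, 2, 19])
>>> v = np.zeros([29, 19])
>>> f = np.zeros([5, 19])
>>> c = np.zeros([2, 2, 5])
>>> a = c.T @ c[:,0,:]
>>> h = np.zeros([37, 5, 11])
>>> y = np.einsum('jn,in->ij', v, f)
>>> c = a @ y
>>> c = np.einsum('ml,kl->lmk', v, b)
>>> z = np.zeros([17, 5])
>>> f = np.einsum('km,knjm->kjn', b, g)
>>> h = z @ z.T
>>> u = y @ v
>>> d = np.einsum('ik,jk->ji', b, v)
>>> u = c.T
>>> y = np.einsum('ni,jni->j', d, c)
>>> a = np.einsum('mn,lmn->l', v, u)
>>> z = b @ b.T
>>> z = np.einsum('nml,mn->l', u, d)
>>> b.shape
(5, 19)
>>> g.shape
(5, 13, 2, 19)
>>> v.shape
(29, 19)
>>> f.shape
(5, 2, 13)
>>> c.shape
(19, 29, 5)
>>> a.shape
(5,)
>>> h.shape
(17, 17)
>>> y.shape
(19,)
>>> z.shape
(19,)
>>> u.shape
(5, 29, 19)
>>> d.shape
(29, 5)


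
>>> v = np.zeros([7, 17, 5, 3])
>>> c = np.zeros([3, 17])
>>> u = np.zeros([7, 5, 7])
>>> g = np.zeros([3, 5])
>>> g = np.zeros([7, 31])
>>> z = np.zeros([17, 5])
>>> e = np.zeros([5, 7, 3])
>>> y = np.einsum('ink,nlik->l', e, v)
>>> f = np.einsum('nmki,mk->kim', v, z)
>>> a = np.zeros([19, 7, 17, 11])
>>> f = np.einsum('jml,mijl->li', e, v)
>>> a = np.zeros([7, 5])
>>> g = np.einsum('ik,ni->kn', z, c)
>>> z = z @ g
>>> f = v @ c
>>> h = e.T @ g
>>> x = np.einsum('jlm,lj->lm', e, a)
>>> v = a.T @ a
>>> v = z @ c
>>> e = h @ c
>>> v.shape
(17, 17)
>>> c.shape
(3, 17)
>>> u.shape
(7, 5, 7)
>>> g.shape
(5, 3)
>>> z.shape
(17, 3)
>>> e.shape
(3, 7, 17)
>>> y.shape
(17,)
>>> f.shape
(7, 17, 5, 17)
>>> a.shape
(7, 5)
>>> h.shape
(3, 7, 3)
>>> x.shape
(7, 3)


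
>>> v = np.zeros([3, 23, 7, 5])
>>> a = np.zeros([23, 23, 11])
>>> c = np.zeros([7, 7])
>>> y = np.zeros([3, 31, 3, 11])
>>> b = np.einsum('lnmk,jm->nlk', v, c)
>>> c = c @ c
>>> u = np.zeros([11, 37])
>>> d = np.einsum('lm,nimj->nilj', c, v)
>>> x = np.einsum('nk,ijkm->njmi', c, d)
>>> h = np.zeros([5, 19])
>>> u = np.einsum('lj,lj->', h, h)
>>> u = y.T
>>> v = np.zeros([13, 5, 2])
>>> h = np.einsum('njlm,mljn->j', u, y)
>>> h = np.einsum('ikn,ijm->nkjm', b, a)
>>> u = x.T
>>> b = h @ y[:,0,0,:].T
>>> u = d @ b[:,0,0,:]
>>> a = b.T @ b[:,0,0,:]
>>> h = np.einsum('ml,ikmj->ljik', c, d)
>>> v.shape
(13, 5, 2)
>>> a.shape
(3, 23, 3, 3)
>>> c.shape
(7, 7)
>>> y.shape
(3, 31, 3, 11)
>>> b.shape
(5, 3, 23, 3)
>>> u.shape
(3, 23, 7, 3)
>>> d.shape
(3, 23, 7, 5)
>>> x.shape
(7, 23, 5, 3)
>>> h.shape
(7, 5, 3, 23)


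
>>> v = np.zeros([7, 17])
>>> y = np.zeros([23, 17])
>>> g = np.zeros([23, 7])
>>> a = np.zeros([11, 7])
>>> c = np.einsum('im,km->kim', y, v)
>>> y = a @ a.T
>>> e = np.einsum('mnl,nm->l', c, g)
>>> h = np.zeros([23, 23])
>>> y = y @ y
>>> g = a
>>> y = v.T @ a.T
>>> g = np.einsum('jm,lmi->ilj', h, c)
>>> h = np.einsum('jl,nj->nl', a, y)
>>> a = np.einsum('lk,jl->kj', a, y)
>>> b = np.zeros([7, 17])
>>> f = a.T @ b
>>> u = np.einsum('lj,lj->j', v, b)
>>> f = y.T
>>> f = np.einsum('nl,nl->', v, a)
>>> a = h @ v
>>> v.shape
(7, 17)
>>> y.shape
(17, 11)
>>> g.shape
(17, 7, 23)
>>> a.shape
(17, 17)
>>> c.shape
(7, 23, 17)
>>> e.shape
(17,)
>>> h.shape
(17, 7)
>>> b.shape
(7, 17)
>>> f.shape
()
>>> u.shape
(17,)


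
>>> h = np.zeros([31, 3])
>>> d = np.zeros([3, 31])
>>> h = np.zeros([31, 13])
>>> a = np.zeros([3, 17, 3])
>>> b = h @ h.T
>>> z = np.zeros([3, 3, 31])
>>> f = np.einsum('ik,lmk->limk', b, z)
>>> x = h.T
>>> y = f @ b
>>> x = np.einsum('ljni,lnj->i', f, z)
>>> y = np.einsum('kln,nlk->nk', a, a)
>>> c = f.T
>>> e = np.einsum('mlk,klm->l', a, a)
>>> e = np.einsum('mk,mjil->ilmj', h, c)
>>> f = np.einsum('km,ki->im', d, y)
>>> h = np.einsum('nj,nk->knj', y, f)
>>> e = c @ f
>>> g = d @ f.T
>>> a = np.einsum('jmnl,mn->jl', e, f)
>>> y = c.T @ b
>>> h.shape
(31, 3, 3)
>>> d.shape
(3, 31)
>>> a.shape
(31, 31)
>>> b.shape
(31, 31)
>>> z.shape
(3, 3, 31)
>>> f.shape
(3, 31)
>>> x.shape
(31,)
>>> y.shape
(3, 31, 3, 31)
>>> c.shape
(31, 3, 31, 3)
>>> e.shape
(31, 3, 31, 31)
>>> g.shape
(3, 3)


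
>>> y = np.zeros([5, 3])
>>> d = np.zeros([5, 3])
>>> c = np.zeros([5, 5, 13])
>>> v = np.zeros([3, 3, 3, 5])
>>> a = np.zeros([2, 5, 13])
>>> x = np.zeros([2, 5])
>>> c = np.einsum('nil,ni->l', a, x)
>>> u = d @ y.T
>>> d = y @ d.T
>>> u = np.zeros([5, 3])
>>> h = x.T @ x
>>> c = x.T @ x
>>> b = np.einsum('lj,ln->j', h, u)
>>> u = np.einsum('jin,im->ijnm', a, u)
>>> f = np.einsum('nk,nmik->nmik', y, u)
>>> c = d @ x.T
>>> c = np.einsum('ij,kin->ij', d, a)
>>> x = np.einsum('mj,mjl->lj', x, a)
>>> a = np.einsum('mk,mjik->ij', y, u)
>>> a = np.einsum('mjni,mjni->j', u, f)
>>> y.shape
(5, 3)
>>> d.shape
(5, 5)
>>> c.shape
(5, 5)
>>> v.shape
(3, 3, 3, 5)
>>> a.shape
(2,)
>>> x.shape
(13, 5)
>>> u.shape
(5, 2, 13, 3)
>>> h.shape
(5, 5)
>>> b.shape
(5,)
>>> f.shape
(5, 2, 13, 3)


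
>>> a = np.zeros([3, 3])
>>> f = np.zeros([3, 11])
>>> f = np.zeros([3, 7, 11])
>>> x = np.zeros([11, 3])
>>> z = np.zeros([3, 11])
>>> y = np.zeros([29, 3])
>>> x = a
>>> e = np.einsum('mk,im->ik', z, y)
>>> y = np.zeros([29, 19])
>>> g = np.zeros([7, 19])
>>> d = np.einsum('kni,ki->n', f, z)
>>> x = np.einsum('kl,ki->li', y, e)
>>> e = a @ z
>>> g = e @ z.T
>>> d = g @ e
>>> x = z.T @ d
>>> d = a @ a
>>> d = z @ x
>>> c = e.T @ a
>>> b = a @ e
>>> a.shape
(3, 3)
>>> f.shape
(3, 7, 11)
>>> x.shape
(11, 11)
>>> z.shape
(3, 11)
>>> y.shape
(29, 19)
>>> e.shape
(3, 11)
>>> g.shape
(3, 3)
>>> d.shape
(3, 11)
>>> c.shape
(11, 3)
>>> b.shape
(3, 11)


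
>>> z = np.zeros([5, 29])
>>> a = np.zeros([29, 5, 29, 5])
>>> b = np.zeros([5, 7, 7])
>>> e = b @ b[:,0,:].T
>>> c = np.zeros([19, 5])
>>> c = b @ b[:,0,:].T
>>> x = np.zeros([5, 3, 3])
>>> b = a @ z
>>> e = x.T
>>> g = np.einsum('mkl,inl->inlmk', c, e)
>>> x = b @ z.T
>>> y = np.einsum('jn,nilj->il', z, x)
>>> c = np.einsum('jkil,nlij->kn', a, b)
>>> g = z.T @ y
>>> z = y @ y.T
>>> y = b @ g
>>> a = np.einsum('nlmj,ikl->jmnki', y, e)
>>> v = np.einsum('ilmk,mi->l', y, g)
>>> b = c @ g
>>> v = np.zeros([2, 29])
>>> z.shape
(5, 5)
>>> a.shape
(29, 29, 29, 3, 3)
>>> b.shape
(5, 29)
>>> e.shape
(3, 3, 5)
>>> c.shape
(5, 29)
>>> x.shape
(29, 5, 29, 5)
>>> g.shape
(29, 29)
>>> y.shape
(29, 5, 29, 29)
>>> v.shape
(2, 29)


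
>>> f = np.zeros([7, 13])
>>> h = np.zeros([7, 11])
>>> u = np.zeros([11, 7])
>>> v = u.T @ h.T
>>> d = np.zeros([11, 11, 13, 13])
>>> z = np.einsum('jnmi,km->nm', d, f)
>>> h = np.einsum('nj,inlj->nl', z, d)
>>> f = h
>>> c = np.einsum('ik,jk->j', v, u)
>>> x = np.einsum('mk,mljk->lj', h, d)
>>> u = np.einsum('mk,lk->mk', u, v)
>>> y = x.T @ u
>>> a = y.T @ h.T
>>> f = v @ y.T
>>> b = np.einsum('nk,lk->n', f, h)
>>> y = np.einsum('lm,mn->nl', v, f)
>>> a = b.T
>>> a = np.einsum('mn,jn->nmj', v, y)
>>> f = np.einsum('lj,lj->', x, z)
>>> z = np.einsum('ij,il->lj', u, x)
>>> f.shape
()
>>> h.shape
(11, 13)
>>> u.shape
(11, 7)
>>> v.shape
(7, 7)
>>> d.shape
(11, 11, 13, 13)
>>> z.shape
(13, 7)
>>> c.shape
(11,)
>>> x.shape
(11, 13)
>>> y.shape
(13, 7)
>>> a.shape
(7, 7, 13)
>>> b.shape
(7,)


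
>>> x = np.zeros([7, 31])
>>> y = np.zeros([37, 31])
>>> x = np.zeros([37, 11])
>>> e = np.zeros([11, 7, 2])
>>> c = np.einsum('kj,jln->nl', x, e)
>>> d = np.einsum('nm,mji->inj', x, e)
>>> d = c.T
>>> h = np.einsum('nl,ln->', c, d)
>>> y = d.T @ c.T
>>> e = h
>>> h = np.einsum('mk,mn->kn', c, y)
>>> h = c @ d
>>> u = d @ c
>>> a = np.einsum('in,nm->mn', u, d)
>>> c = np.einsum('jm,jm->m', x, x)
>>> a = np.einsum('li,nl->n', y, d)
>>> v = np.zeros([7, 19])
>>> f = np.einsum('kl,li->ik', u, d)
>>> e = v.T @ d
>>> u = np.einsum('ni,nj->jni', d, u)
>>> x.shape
(37, 11)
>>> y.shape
(2, 2)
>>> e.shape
(19, 2)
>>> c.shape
(11,)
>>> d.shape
(7, 2)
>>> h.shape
(2, 2)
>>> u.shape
(7, 7, 2)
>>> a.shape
(7,)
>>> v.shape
(7, 19)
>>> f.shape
(2, 7)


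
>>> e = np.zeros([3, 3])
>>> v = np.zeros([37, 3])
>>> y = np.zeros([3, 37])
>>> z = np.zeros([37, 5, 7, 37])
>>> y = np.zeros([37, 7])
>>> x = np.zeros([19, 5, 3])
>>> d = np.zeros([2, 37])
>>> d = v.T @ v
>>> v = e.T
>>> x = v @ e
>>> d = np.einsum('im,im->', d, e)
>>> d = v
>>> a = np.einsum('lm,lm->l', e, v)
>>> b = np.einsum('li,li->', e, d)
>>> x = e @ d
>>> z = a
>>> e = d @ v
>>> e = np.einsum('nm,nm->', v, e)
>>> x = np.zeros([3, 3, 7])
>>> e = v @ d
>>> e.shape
(3, 3)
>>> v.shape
(3, 3)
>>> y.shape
(37, 7)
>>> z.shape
(3,)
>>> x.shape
(3, 3, 7)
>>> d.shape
(3, 3)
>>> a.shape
(3,)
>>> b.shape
()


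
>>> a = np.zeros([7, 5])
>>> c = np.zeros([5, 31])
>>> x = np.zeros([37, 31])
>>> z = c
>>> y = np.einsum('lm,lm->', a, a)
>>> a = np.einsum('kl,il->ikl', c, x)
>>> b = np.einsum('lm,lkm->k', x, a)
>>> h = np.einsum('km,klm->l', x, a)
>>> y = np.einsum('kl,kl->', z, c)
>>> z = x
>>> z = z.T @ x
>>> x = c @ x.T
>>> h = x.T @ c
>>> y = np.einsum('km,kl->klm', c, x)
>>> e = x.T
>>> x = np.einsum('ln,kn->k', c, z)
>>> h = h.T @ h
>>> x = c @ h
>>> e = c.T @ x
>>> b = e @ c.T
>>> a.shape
(37, 5, 31)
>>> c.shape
(5, 31)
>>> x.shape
(5, 31)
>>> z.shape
(31, 31)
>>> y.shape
(5, 37, 31)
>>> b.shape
(31, 5)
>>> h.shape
(31, 31)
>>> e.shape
(31, 31)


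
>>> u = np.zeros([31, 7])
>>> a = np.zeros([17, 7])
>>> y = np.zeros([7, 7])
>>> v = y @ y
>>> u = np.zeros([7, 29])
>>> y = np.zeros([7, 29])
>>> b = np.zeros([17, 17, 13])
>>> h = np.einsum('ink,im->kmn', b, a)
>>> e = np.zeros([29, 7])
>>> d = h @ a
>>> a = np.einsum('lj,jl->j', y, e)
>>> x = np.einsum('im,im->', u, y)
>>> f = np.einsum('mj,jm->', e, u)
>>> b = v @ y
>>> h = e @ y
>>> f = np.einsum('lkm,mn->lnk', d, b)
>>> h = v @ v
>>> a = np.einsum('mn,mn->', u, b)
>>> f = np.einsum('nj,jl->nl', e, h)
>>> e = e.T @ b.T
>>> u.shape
(7, 29)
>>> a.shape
()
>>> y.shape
(7, 29)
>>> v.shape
(7, 7)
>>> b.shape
(7, 29)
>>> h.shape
(7, 7)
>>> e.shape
(7, 7)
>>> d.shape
(13, 7, 7)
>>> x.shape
()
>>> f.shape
(29, 7)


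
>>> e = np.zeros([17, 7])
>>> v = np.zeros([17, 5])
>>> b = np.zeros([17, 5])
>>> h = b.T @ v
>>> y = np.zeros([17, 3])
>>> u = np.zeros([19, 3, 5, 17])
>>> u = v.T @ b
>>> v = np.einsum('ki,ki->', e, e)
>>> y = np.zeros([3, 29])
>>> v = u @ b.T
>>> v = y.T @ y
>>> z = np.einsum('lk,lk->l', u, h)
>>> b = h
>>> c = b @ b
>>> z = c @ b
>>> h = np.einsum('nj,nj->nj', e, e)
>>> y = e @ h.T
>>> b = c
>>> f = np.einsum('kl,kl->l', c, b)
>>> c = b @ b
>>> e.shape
(17, 7)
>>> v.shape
(29, 29)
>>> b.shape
(5, 5)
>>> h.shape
(17, 7)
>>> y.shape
(17, 17)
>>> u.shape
(5, 5)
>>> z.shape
(5, 5)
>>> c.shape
(5, 5)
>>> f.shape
(5,)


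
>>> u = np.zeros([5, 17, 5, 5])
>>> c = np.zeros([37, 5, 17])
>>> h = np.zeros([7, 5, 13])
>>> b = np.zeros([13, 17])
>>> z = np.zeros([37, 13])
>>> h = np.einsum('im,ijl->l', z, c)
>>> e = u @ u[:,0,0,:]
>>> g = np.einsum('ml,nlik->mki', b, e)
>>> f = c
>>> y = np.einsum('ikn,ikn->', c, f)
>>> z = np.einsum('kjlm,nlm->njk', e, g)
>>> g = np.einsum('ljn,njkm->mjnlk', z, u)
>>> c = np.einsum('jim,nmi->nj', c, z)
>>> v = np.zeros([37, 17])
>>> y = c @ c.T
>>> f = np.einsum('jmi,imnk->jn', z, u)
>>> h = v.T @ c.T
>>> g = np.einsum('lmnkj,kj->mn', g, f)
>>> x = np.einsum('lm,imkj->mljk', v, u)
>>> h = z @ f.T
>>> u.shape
(5, 17, 5, 5)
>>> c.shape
(13, 37)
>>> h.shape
(13, 17, 13)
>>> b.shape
(13, 17)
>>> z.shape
(13, 17, 5)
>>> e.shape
(5, 17, 5, 5)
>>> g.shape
(17, 5)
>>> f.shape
(13, 5)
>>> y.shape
(13, 13)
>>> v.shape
(37, 17)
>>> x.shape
(17, 37, 5, 5)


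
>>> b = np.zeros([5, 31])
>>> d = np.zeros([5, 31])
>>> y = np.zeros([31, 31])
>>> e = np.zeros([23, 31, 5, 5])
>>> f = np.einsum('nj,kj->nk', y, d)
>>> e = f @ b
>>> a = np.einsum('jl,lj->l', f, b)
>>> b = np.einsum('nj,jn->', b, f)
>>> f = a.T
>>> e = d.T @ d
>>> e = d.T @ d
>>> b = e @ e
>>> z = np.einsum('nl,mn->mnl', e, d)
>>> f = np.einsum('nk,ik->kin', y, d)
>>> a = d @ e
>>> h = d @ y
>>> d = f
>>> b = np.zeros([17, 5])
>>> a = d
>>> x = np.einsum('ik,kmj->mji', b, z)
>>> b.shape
(17, 5)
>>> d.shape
(31, 5, 31)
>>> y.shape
(31, 31)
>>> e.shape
(31, 31)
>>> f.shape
(31, 5, 31)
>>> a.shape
(31, 5, 31)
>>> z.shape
(5, 31, 31)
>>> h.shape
(5, 31)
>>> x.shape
(31, 31, 17)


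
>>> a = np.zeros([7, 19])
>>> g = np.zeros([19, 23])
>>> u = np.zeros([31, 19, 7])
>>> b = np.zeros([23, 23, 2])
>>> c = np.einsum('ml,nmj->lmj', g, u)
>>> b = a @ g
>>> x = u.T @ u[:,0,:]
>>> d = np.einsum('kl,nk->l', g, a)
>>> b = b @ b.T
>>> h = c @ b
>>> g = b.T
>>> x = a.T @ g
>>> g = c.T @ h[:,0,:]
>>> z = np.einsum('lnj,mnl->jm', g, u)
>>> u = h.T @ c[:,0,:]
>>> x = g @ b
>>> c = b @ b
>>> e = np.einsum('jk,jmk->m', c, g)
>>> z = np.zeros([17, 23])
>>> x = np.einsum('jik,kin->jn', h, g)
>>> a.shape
(7, 19)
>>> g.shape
(7, 19, 7)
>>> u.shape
(7, 19, 7)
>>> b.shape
(7, 7)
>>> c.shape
(7, 7)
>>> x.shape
(23, 7)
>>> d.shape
(23,)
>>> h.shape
(23, 19, 7)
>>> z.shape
(17, 23)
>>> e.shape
(19,)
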